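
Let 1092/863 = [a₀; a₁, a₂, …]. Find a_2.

1

1092 = 1·863 + 229   →  a_0 = 1
863 = 3·229 + 176   →  a_1 = 3
229 = 1·176 + 53   →  a_2 = 1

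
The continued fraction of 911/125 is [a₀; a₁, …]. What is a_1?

3

911 = 7·125 + 36   →  a_0 = 7
125 = 3·36 + 17   →  a_1 = 3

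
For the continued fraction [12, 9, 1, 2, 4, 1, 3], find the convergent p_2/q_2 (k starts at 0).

Using pₖ = aₖpₖ₋₁ + pₖ₋₂, qₖ = aₖqₖ₋₁ + qₖ₋₂ (with p₋₁=1, p₋₂=0, q₋₁=0, q₋₂=1):
  k=0: a=12, p=12, q=1
  k=1: a=9, p=109, q=9
  k=2: a=1, p=121, q=10

121/10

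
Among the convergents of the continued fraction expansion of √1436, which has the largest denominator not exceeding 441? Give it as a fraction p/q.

√1436 = [37; 1, 8, 2, 18, 2, 8, 1, 74, …] (period length 8).
Convergents:
  p_0/q_0 = 37/1
  p_1/q_1 = 38/1
  p_2/q_2 = 341/9
  p_3/q_3 = 720/19
  p_4/q_4 = 13301/351
  p_5/q_5 = 27322/721
q_4 = 351 ≤ 441 < 721 = q_5, so the answer is 13301/351.

13301/351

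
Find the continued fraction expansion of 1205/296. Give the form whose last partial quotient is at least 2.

[4; 14, 10, 2]

1205 = 4·296 + 21
296 = 14·21 + 2
21 = 10·2 + 1
2 = 2·1 + 0  (stop)
So 1205/296 = [4; 14, 10, 2].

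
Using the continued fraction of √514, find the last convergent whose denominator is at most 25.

68/3

√514 = [22; 1, 2, 22, 2, 1, 44, …] (period length 6).
Convergents:
  p_0/q_0 = 22/1
  p_1/q_1 = 23/1
  p_2/q_2 = 68/3
  p_3/q_3 = 1519/67
q_2 = 3 ≤ 25 < 67 = q_3, so the answer is 68/3.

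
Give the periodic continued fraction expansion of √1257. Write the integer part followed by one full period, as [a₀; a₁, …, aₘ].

a₀ = ⌊√1257⌋ = 35.
With m₀=0, d₀=1 and mₖ₊₁ = dₖaₖ − mₖ, dₖ₊₁ = (n − mₖ₊₁²)/dₖ, aₖ₊₁ = ⌊(a₀+mₖ₊₁)/dₖ₊₁⌋:
  k=1: m=35, d=32, a=2
  k=2: m=29, d=13, a=4
  k=3: m=23, d=56, a=1
  k=4: m=33, d=3, a=22
  k=5: m=33, d=56, a=1
  k=6: m=23, d=13, a=4
  k=7: m=29, d=32, a=2
  k=8: m=35, d=1, a=70
d=1 and a=2a₀=70 at k=8, so the next step gives (m, d) = (35, 32) again — its k=1 value — and the period has length 8.

[35; 2, 4, 1, 22, 1, 4, 2, 70]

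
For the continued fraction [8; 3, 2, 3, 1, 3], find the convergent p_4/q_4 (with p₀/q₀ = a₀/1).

257/31

Using pₖ = aₖpₖ₋₁ + pₖ₋₂, qₖ = aₖqₖ₋₁ + qₖ₋₂ (with p₋₁=1, p₋₂=0, q₋₁=0, q₋₂=1):
  k=0: a=8, p=8, q=1
  k=1: a=3, p=25, q=3
  k=2: a=2, p=58, q=7
  k=3: a=3, p=199, q=24
  k=4: a=1, p=257, q=31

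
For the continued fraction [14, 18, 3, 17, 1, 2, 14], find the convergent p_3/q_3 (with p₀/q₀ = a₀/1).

13394/953

Using pₖ = aₖpₖ₋₁ + pₖ₋₂, qₖ = aₖqₖ₋₁ + qₖ₋₂ (with p₋₁=1, p₋₂=0, q₋₁=0, q₋₂=1):
  k=0: a=14, p=14, q=1
  k=1: a=18, p=253, q=18
  k=2: a=3, p=773, q=55
  k=3: a=17, p=13394, q=953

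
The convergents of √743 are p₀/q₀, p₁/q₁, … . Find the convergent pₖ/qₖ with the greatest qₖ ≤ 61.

√743 = [27; 3, 1, 7, 27, 7, 1, 3, 54, …] (period length 8).
Convergents:
  p_0/q_0 = 27/1
  p_1/q_1 = 82/3
  p_2/q_2 = 109/4
  p_3/q_3 = 845/31
  p_4/q_4 = 22924/841
q_3 = 31 ≤ 61 < 841 = q_4, so the answer is 845/31.

845/31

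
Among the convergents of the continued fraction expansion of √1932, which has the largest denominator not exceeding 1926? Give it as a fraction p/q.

84085/1913

√1932 = [43; 1, 20, 1, 86, …] (period length 4).
Convergents:
  p_0/q_0 = 43/1
  p_1/q_1 = 44/1
  p_2/q_2 = 923/21
  p_3/q_3 = 967/22
  p_4/q_4 = 84085/1913
  p_5/q_5 = 85052/1935
q_4 = 1913 ≤ 1926 < 1935 = q_5, so the answer is 84085/1913.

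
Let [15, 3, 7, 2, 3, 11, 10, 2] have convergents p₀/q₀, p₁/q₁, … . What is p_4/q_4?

2497/163

Using pₖ = aₖpₖ₋₁ + pₖ₋₂, qₖ = aₖqₖ₋₁ + qₖ₋₂ (with p₋₁=1, p₋₂=0, q₋₁=0, q₋₂=1):
  k=0: a=15, p=15, q=1
  k=1: a=3, p=46, q=3
  k=2: a=7, p=337, q=22
  k=3: a=2, p=720, q=47
  k=4: a=3, p=2497, q=163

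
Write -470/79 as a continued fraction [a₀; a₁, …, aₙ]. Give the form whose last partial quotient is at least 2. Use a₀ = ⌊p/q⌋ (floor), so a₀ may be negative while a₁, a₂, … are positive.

-470 = -6·79 + 4
79 = 19·4 + 3
4 = 1·3 + 1
3 = 3·1 + 0  (stop)
So -470/79 = [-6; 19, 1, 3].

[-6; 19, 1, 3]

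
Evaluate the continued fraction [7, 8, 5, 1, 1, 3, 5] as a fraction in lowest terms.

Fold from the inside: start with 5/1.
  3 + 1/5 = 16/5
  1 + 5/16 = 21/16
  1 + 16/21 = 37/21
  5 + 21/37 = 206/37
  8 + 37/206 = 1685/206
  7 + 206/1685 = 12001/1685

12001/1685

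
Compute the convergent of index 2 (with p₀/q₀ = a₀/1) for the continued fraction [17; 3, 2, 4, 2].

121/7

Using pₖ = aₖpₖ₋₁ + pₖ₋₂, qₖ = aₖqₖ₋₁ + qₖ₋₂ (with p₋₁=1, p₋₂=0, q₋₁=0, q₋₂=1):
  k=0: a=17, p=17, q=1
  k=1: a=3, p=52, q=3
  k=2: a=2, p=121, q=7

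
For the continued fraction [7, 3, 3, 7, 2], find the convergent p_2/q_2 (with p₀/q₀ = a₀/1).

Using pₖ = aₖpₖ₋₁ + pₖ₋₂, qₖ = aₖqₖ₋₁ + qₖ₋₂ (with p₋₁=1, p₋₂=0, q₋₁=0, q₋₂=1):
  k=0: a=7, p=7, q=1
  k=1: a=3, p=22, q=3
  k=2: a=3, p=73, q=10

73/10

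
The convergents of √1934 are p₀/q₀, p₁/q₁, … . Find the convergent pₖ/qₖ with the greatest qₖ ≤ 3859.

√1934 = [43; 1, 42, 1, 86, …] (period length 4).
Convergents:
  p_0/q_0 = 43/1
  p_1/q_1 = 44/1
  p_2/q_2 = 1891/43
  p_3/q_3 = 1935/44
  p_4/q_4 = 168301/3827
  p_5/q_5 = 170236/3871
q_4 = 3827 ≤ 3859 < 3871 = q_5, so the answer is 168301/3827.

168301/3827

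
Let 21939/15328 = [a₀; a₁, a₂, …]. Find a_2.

3

21939 = 1·15328 + 6611   →  a_0 = 1
15328 = 2·6611 + 2106   →  a_1 = 2
6611 = 3·2106 + 293   →  a_2 = 3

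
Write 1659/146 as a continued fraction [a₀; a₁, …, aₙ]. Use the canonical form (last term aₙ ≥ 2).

[11; 2, 1, 3, 13]

1659 = 11·146 + 53
146 = 2·53 + 40
53 = 1·40 + 13
40 = 3·13 + 1
13 = 13·1 + 0  (stop)
So 1659/146 = [11; 2, 1, 3, 13].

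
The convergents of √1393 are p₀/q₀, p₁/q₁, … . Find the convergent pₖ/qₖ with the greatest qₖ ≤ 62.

1157/31

√1393 = [37; 3, 10, 3, 74, …] (period length 4).
Convergents:
  p_0/q_0 = 37/1
  p_1/q_1 = 112/3
  p_2/q_2 = 1157/31
  p_3/q_3 = 3583/96
q_2 = 31 ≤ 62 < 96 = q_3, so the answer is 1157/31.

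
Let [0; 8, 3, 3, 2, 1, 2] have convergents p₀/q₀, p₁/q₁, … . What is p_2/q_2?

3/25

Using pₖ = aₖpₖ₋₁ + pₖ₋₂, qₖ = aₖqₖ₋₁ + qₖ₋₂ (with p₋₁=1, p₋₂=0, q₋₁=0, q₋₂=1):
  k=0: a=0, p=0, q=1
  k=1: a=8, p=1, q=8
  k=2: a=3, p=3, q=25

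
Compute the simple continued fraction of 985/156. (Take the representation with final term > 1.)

985 = 6*156 + 49
156 = 3*49 + 9
49 = 5*9 + 4
9 = 2*4 + 1
4 = 4*1 + 0  (stop)
So 985/156 = [6; 3, 5, 2, 4].

[6; 3, 5, 2, 4]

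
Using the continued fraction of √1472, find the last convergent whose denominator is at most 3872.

87898/2291

√1472 = [38; 2, 1, 2, 1, 2, 76, …] (period length 6).
Convergents:
  p_0/q_0 = 38/1
  p_1/q_1 = 77/2
  p_2/q_2 = 115/3
  p_3/q_3 = 307/8
  p_4/q_4 = 422/11
  p_5/q_5 = 1151/30
  p_6/q_6 = 87898/2291
  p_7/q_7 = 176947/4612
q_6 = 2291 ≤ 3872 < 4612 = q_7, so the answer is 87898/2291.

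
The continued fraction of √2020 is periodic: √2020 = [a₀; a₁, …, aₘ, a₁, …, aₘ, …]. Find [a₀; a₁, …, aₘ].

[44; 1, 16, 1, 88]

a₀ = ⌊√2020⌋ = 44.
With m₀=0, d₀=1 and mₖ₊₁ = dₖaₖ − mₖ, dₖ₊₁ = (n − mₖ₊₁²)/dₖ, aₖ₊₁ = ⌊(a₀+mₖ₊₁)/dₖ₊₁⌋:
  k=1: m=44, d=84, a=1
  k=2: m=40, d=5, a=16
  k=3: m=40, d=84, a=1
  k=4: m=44, d=1, a=88
d=1 and a=2a₀=88 at k=4, so the next step gives (m, d) = (44, 84) again — its k=1 value — and the period has length 4.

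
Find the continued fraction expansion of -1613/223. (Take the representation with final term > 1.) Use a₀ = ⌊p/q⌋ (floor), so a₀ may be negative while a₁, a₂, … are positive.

[-8; 1, 3, 3, 2, 7]

-1613 = -8×223 + 171
223 = 1×171 + 52
171 = 3×52 + 15
52 = 3×15 + 7
15 = 2×7 + 1
7 = 7×1 + 0  (stop)
So -1613/223 = [-8; 1, 3, 3, 2, 7].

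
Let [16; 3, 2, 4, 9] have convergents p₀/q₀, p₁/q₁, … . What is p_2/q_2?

Using pₖ = aₖpₖ₋₁ + pₖ₋₂, qₖ = aₖqₖ₋₁ + qₖ₋₂ (with p₋₁=1, p₋₂=0, q₋₁=0, q₋₂=1):
  k=0: a=16, p=16, q=1
  k=1: a=3, p=49, q=3
  k=2: a=2, p=114, q=7

114/7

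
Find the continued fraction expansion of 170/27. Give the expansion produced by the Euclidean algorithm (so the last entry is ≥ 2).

[6; 3, 2, 1, 2]

170 = 6·27 + 8
27 = 3·8 + 3
8 = 2·3 + 2
3 = 1·2 + 1
2 = 2·1 + 0  (stop)
So 170/27 = [6; 3, 2, 1, 2].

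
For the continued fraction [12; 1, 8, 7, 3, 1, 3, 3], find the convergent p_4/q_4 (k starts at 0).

2591/201

Using pₖ = aₖpₖ₋₁ + pₖ₋₂, qₖ = aₖqₖ₋₁ + qₖ₋₂ (with p₋₁=1, p₋₂=0, q₋₁=0, q₋₂=1):
  k=0: a=12, p=12, q=1
  k=1: a=1, p=13, q=1
  k=2: a=8, p=116, q=9
  k=3: a=7, p=825, q=64
  k=4: a=3, p=2591, q=201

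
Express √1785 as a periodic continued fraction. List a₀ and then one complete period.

a₀ = ⌊√1785⌋ = 42.
With m₀=0, d₀=1 and mₖ₊₁ = dₖaₖ − mₖ, dₖ₊₁ = (n − mₖ₊₁²)/dₖ, aₖ₊₁ = ⌊(a₀+mₖ₊₁)/dₖ₊₁⌋:
  k=1: m=42, d=21, a=4
  k=2: m=42, d=1, a=84
d=1 and a=2a₀=84 at k=2, so the next step gives (m, d) = (42, 21) again — its k=1 value — and the period has length 2.

[42; 4, 84]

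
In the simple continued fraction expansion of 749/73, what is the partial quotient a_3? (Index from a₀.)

5

749 = 10·73 + 19   →  a_0 = 10
73 = 3·19 + 16   →  a_1 = 3
19 = 1·16 + 3   →  a_2 = 1
16 = 5·3 + 1   →  a_3 = 5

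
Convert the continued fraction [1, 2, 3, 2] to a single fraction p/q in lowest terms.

23/16

Using pₖ = aₖpₖ₋₁ + pₖ₋₂ and qₖ = aₖqₖ₋₁ + qₖ₋₂:
  k=0: a=1, p=1, q=1
  k=1: a=2, p=3, q=2
  k=2: a=3, p=10, q=7
  k=3: a=2, p=23, q=16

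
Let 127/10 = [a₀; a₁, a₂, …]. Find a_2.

127 = 12·10 + 7   →  a_0 = 12
10 = 1·7 + 3   →  a_1 = 1
7 = 2·3 + 1   →  a_2 = 2

2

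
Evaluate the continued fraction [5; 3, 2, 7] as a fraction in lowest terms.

Fold from the inside: start with 7/1.
  2 + 1/7 = 15/7
  3 + 7/15 = 52/15
  5 + 15/52 = 275/52

275/52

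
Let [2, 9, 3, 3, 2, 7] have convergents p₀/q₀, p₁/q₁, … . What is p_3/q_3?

196/93

Using pₖ = aₖpₖ₋₁ + pₖ₋₂, qₖ = aₖqₖ₋₁ + qₖ₋₂ (with p₋₁=1, p₋₂=0, q₋₁=0, q₋₂=1):
  k=0: a=2, p=2, q=1
  k=1: a=9, p=19, q=9
  k=2: a=3, p=59, q=28
  k=3: a=3, p=196, q=93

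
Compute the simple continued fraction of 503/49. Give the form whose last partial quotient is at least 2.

503 = 10*49 + 13
49 = 3*13 + 10
13 = 1*10 + 3
10 = 3*3 + 1
3 = 3*1 + 0  (stop)
So 503/49 = [10; 3, 1, 3, 3].

[10; 3, 1, 3, 3]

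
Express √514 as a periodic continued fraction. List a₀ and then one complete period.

a₀ = ⌊√514⌋ = 22.
With m₀=0, d₀=1 and mₖ₊₁ = dₖaₖ − mₖ, dₖ₊₁ = (n − mₖ₊₁²)/dₖ, aₖ₊₁ = ⌊(a₀+mₖ₊₁)/dₖ₊₁⌋:
  k=1: m=22, d=30, a=1
  k=2: m=8, d=15, a=2
  k=3: m=22, d=2, a=22
  k=4: m=22, d=15, a=2
  k=5: m=8, d=30, a=1
  k=6: m=22, d=1, a=44
d=1 and a=2a₀=44 at k=6, so the next step gives (m, d) = (22, 30) again — its k=1 value — and the period has length 6.

[22; 1, 2, 22, 2, 1, 44]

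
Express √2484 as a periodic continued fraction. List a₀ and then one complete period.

a₀ = ⌊√2484⌋ = 49.
With m₀=0, d₀=1 and mₖ₊₁ = dₖaₖ − mₖ, dₖ₊₁ = (n − mₖ₊₁²)/dₖ, aₖ₊₁ = ⌊(a₀+mₖ₊₁)/dₖ₊₁⌋:
  k=1: m=49, d=83, a=1
  k=2: m=34, d=16, a=5
  k=3: m=46, d=23, a=4
  k=4: m=46, d=16, a=5
  k=5: m=34, d=83, a=1
  k=6: m=49, d=1, a=98
d=1 and a=2a₀=98 at k=6, so the next step gives (m, d) = (49, 83) again — its k=1 value — and the period has length 6.

[49; 1, 5, 4, 5, 1, 98]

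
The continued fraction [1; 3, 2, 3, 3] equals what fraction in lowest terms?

102/79

Fold from the inside: start with 3/1.
  3 + 1/3 = 10/3
  2 + 3/10 = 23/10
  3 + 10/23 = 79/23
  1 + 23/79 = 102/79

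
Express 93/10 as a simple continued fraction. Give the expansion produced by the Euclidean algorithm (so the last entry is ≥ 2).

93 = 9×10 + 3
10 = 3×3 + 1
3 = 3×1 + 0  (stop)
So 93/10 = [9; 3, 3].

[9; 3, 3]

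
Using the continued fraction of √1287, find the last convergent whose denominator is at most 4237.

√1287 = [35; 1, 6, 1, 70, …] (period length 4).
Convergents:
  p_0/q_0 = 35/1
  p_1/q_1 = 36/1
  p_2/q_2 = 251/7
  p_3/q_3 = 287/8
  p_4/q_4 = 20341/567
  p_5/q_5 = 20628/575
  p_6/q_6 = 144109/4017
  p_7/q_7 = 164737/4592
q_6 = 4017 ≤ 4237 < 4592 = q_7, so the answer is 144109/4017.

144109/4017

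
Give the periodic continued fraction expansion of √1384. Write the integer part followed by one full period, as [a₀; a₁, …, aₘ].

a₀ = ⌊√1384⌋ = 37.
With m₀=0, d₀=1 and mₖ₊₁ = dₖaₖ − mₖ, dₖ₊₁ = (n − mₖ₊₁²)/dₖ, aₖ₊₁ = ⌊(a₀+mₖ₊₁)/dₖ₊₁⌋:
  k=1: m=37, d=15, a=4
  k=2: m=23, d=57, a=1
  k=3: m=34, d=4, a=17
  k=4: m=34, d=57, a=1
  k=5: m=23, d=15, a=4
  k=6: m=37, d=1, a=74
d=1 and a=2a₀=74 at k=6, so the next step gives (m, d) = (37, 15) again — its k=1 value — and the period has length 6.

[37; 4, 1, 17, 1, 4, 74]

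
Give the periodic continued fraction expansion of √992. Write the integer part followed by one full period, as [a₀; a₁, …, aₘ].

[31; 2, 62]

a₀ = ⌊√992⌋ = 31.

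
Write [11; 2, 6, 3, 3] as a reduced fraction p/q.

Fold from the inside: start with 3/1.
  3 + 1/3 = 10/3
  6 + 3/10 = 63/10
  2 + 10/63 = 136/63
  11 + 63/136 = 1559/136

1559/136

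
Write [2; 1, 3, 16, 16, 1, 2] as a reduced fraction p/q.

Using pₖ = aₖpₖ₋₁ + pₖ₋₂ and qₖ = aₖqₖ₋₁ + qₖ₋₂:
  k=0: a=2, p=2, q=1
  k=1: a=1, p=3, q=1
  k=2: a=3, p=11, q=4
  k=3: a=16, p=179, q=65
  k=4: a=16, p=2875, q=1044
  k=5: a=1, p=3054, q=1109
  k=6: a=2, p=8983, q=3262

8983/3262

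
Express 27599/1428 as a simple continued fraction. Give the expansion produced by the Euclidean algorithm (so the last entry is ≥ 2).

27599 = 19*1428 + 467
1428 = 3*467 + 27
467 = 17*27 + 8
27 = 3*8 + 3
8 = 2*3 + 2
3 = 1*2 + 1
2 = 2*1 + 0  (stop)
So 27599/1428 = [19; 3, 17, 3, 2, 1, 2].

[19; 3, 17, 3, 2, 1, 2]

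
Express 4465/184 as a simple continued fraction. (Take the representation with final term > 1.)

4465 = 24*184 + 49
184 = 3*49 + 37
49 = 1*37 + 12
37 = 3*12 + 1
12 = 12*1 + 0  (stop)
So 4465/184 = [24; 3, 1, 3, 12].

[24; 3, 1, 3, 12]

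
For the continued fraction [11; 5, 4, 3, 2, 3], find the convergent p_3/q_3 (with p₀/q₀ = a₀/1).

761/68

Using pₖ = aₖpₖ₋₁ + pₖ₋₂, qₖ = aₖqₖ₋₁ + qₖ₋₂ (with p₋₁=1, p₋₂=0, q₋₁=0, q₋₂=1):
  k=0: a=11, p=11, q=1
  k=1: a=5, p=56, q=5
  k=2: a=4, p=235, q=21
  k=3: a=3, p=761, q=68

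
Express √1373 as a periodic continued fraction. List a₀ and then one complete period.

[37; 18, 1, 1, 18, 74]

a₀ = ⌊√1373⌋ = 37.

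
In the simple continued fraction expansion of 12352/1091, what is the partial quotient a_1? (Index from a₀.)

3

12352 = 11·1091 + 351   →  a_0 = 11
1091 = 3·351 + 38   →  a_1 = 3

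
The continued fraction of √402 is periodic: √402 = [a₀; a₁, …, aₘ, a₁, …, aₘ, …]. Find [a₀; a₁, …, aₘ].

[20; 20, 40]

a₀ = ⌊√402⌋ = 20.
With m₀=0, d₀=1 and mₖ₊₁ = dₖaₖ − mₖ, dₖ₊₁ = (n − mₖ₊₁²)/dₖ, aₖ₊₁ = ⌊(a₀+mₖ₊₁)/dₖ₊₁⌋:
  k=1: m=20, d=2, a=20
  k=2: m=20, d=1, a=40
d=1 and a=2a₀=40 at k=2, so the next step gives (m, d) = (20, 2) again — its k=1 value — and the period has length 2.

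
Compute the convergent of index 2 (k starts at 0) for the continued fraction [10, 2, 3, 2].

73/7

Using pₖ = aₖpₖ₋₁ + pₖ₋₂, qₖ = aₖqₖ₋₁ + qₖ₋₂ (with p₋₁=1, p₋₂=0, q₋₁=0, q₋₂=1):
  k=0: a=10, p=10, q=1
  k=1: a=2, p=21, q=2
  k=2: a=3, p=73, q=7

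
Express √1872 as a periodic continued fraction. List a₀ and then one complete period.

a₀ = ⌊√1872⌋ = 43.

[43; 3, 1, 3, 86]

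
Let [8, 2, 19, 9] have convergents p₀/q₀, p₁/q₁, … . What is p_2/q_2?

331/39

Using pₖ = aₖpₖ₋₁ + pₖ₋₂, qₖ = aₖqₖ₋₁ + qₖ₋₂ (with p₋₁=1, p₋₂=0, q₋₁=0, q₋₂=1):
  k=0: a=8, p=8, q=1
  k=1: a=2, p=17, q=2
  k=2: a=19, p=331, q=39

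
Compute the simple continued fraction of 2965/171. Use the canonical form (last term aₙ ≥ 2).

[17; 2, 1, 18, 3]

2965 = 17*171 + 58
171 = 2*58 + 55
58 = 1*55 + 3
55 = 18*3 + 1
3 = 3*1 + 0  (stop)
So 2965/171 = [17; 2, 1, 18, 3].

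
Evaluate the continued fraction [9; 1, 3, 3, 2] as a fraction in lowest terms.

293/30

Fold from the inside: start with 2/1.
  3 + 1/2 = 7/2
  3 + 2/7 = 23/7
  1 + 7/23 = 30/23
  9 + 23/30 = 293/30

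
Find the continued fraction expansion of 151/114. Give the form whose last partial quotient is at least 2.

[1; 3, 12, 3]

151 = 1*114 + 37
114 = 3*37 + 3
37 = 12*3 + 1
3 = 3*1 + 0  (stop)
So 151/114 = [1; 3, 12, 3].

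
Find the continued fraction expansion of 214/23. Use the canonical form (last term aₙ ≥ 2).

214 = 9×23 + 7
23 = 3×7 + 2
7 = 3×2 + 1
2 = 2×1 + 0  (stop)
So 214/23 = [9; 3, 3, 2].

[9; 3, 3, 2]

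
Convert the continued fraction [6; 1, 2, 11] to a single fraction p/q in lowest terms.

Fold from the inside: start with 11/1.
  2 + 1/11 = 23/11
  1 + 11/23 = 34/23
  6 + 23/34 = 227/34

227/34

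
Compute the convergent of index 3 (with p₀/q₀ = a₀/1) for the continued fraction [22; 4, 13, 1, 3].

Using pₖ = aₖpₖ₋₁ + pₖ₋₂, qₖ = aₖqₖ₋₁ + qₖ₋₂ (with p₋₁=1, p₋₂=0, q₋₁=0, q₋₂=1):
  k=0: a=22, p=22, q=1
  k=1: a=4, p=89, q=4
  k=2: a=13, p=1179, q=53
  k=3: a=1, p=1268, q=57

1268/57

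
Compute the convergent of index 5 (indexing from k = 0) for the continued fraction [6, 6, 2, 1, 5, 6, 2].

4107/667

Using pₖ = aₖpₖ₋₁ + pₖ₋₂, qₖ = aₖqₖ₋₁ + qₖ₋₂ (with p₋₁=1, p₋₂=0, q₋₁=0, q₋₂=1):
  k=0: a=6, p=6, q=1
  k=1: a=6, p=37, q=6
  k=2: a=2, p=80, q=13
  k=3: a=1, p=117, q=19
  k=4: a=5, p=665, q=108
  k=5: a=6, p=4107, q=667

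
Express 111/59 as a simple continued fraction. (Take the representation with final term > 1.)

111 = 1×59 + 52
59 = 1×52 + 7
52 = 7×7 + 3
7 = 2×3 + 1
3 = 3×1 + 0  (stop)
So 111/59 = [1; 1, 7, 2, 3].

[1; 1, 7, 2, 3]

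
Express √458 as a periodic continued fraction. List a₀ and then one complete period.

[21; 2, 2, 42]

a₀ = ⌊√458⌋ = 21.
With m₀=0, d₀=1 and mₖ₊₁ = dₖaₖ − mₖ, dₖ₊₁ = (n − mₖ₊₁²)/dₖ, aₖ₊₁ = ⌊(a₀+mₖ₊₁)/dₖ₊₁⌋:
  k=1: m=21, d=17, a=2
  k=2: m=13, d=17, a=2
  k=3: m=21, d=1, a=42
d=1 and a=2a₀=42 at k=3, so the next step gives (m, d) = (21, 17) again — its k=1 value — and the period has length 3.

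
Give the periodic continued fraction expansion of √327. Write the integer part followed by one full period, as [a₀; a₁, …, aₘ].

[18; 12, 36]

a₀ = ⌊√327⌋ = 18.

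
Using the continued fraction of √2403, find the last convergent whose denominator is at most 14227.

235445/4803

√2403 = [49; 49, 98, …] (period length 2).
Convergents:
  p_0/q_0 = 49/1
  p_1/q_1 = 2402/49
  p_2/q_2 = 235445/4803
  p_3/q_3 = 11539207/235396
q_2 = 4803 ≤ 14227 < 235396 = q_3, so the answer is 235445/4803.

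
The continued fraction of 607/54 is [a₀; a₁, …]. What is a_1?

4

607 = 11·54 + 13   →  a_0 = 11
54 = 4·13 + 2   →  a_1 = 4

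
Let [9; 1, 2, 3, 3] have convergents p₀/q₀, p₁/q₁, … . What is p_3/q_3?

97/10

Using pₖ = aₖpₖ₋₁ + pₖ₋₂, qₖ = aₖqₖ₋₁ + qₖ₋₂ (with p₋₁=1, p₋₂=0, q₋₁=0, q₋₂=1):
  k=0: a=9, p=9, q=1
  k=1: a=1, p=10, q=1
  k=2: a=2, p=29, q=3
  k=3: a=3, p=97, q=10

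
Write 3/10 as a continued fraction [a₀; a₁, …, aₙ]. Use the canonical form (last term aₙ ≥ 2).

3 = 0×10 + 3
10 = 3×3 + 1
3 = 3×1 + 0  (stop)
So 3/10 = [0; 3, 3].

[0; 3, 3]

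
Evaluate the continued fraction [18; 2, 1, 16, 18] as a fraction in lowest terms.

16561/903

Fold from the inside: start with 18/1.
  16 + 1/18 = 289/18
  1 + 18/289 = 307/289
  2 + 289/307 = 903/307
  18 + 307/903 = 16561/903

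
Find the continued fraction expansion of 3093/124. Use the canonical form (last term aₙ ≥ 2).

3093 = 24·124 + 117
124 = 1·117 + 7
117 = 16·7 + 5
7 = 1·5 + 2
5 = 2·2 + 1
2 = 2·1 + 0  (stop)
So 3093/124 = [24; 1, 16, 1, 2, 2].

[24; 1, 16, 1, 2, 2]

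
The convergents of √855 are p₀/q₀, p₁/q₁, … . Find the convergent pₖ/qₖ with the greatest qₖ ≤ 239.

√855 = [29; 4, 6, 4, 58, …] (period length 4).
Convergents:
  p_0/q_0 = 29/1
  p_1/q_1 = 117/4
  p_2/q_2 = 731/25
  p_3/q_3 = 3041/104
  p_4/q_4 = 177109/6057
q_3 = 104 ≤ 239 < 6057 = q_4, so the answer is 3041/104.

3041/104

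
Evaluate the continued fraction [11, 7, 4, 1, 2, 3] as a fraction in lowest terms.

Using pₖ = aₖpₖ₋₁ + pₖ₋₂ and qₖ = aₖqₖ₋₁ + qₖ₋₂:
  k=0: a=11, p=11, q=1
  k=1: a=7, p=78, q=7
  k=2: a=4, p=323, q=29
  k=3: a=1, p=401, q=36
  k=4: a=2, p=1125, q=101
  k=5: a=3, p=3776, q=339

3776/339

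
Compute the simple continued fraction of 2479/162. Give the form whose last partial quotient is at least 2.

[15; 3, 3, 3, 1, 3]

2479 = 15·162 + 49
162 = 3·49 + 15
49 = 3·15 + 4
15 = 3·4 + 3
4 = 1·3 + 1
3 = 3·1 + 0  (stop)
So 2479/162 = [15; 3, 3, 3, 1, 3].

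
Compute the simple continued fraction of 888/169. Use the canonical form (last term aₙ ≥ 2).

888 = 5·169 + 43
169 = 3·43 + 40
43 = 1·40 + 3
40 = 13·3 + 1
3 = 3·1 + 0  (stop)
So 888/169 = [5; 3, 1, 13, 3].

[5; 3, 1, 13, 3]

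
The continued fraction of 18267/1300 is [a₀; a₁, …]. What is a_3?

18267 = 14·1300 + 67   →  a_0 = 14
1300 = 19·67 + 27   →  a_1 = 19
67 = 2·27 + 13   →  a_2 = 2
27 = 2·13 + 1   →  a_3 = 2

2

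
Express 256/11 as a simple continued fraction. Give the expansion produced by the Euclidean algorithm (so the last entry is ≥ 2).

[23; 3, 1, 2]

256 = 23*11 + 3
11 = 3*3 + 2
3 = 1*2 + 1
2 = 2*1 + 0  (stop)
So 256/11 = [23; 3, 1, 2].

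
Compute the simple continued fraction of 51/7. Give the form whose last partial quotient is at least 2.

51 = 7·7 + 2
7 = 3·2 + 1
2 = 2·1 + 0  (stop)
So 51/7 = [7; 3, 2].

[7; 3, 2]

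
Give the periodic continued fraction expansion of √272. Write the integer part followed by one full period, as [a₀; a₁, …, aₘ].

[16; 2, 32]

a₀ = ⌊√272⌋ = 16.
With m₀=0, d₀=1 and mₖ₊₁ = dₖaₖ − mₖ, dₖ₊₁ = (n − mₖ₊₁²)/dₖ, aₖ₊₁ = ⌊(a₀+mₖ₊₁)/dₖ₊₁⌋:
  k=1: m=16, d=16, a=2
  k=2: m=16, d=1, a=32
d=1 and a=2a₀=32 at k=2, so the next step gives (m, d) = (16, 16) again — its k=1 value — and the period has length 2.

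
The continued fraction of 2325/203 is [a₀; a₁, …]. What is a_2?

2325 = 11·203 + 92   →  a_0 = 11
203 = 2·92 + 19   →  a_1 = 2
92 = 4·19 + 16   →  a_2 = 4

4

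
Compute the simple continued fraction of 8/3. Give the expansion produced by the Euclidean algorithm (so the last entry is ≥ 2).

8 = 2×3 + 2
3 = 1×2 + 1
2 = 2×1 + 0  (stop)
So 8/3 = [2; 1, 2].

[2; 1, 2]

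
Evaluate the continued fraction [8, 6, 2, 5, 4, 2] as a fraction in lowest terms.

Fold from the inside: start with 2/1.
  4 + 1/2 = 9/2
  5 + 2/9 = 47/9
  2 + 9/47 = 103/47
  6 + 47/103 = 665/103
  8 + 103/665 = 5423/665

5423/665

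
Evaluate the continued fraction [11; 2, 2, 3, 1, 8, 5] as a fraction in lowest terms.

Fold from the inside: start with 5/1.
  8 + 1/5 = 41/5
  1 + 5/41 = 46/41
  3 + 41/46 = 179/46
  2 + 46/179 = 404/179
  2 + 179/404 = 987/404
  11 + 404/987 = 11261/987

11261/987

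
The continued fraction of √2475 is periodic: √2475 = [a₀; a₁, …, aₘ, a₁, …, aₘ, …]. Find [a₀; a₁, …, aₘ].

a₀ = ⌊√2475⌋ = 49.
With m₀=0, d₀=1 and mₖ₊₁ = dₖaₖ − mₖ, dₖ₊₁ = (n − mₖ₊₁²)/dₖ, aₖ₊₁ = ⌊(a₀+mₖ₊₁)/dₖ₊₁⌋:
  k=1: m=49, d=74, a=1
  k=2: m=25, d=25, a=2
  k=3: m=25, d=74, a=1
  k=4: m=49, d=1, a=98
d=1 and a=2a₀=98 at k=4, so the next step gives (m, d) = (49, 74) again — its k=1 value — and the period has length 4.

[49; 1, 2, 1, 98]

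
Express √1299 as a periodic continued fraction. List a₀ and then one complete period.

[36; 24, 72]

a₀ = ⌊√1299⌋ = 36.
With m₀=0, d₀=1 and mₖ₊₁ = dₖaₖ − mₖ, dₖ₊₁ = (n − mₖ₊₁²)/dₖ, aₖ₊₁ = ⌊(a₀+mₖ₊₁)/dₖ₊₁⌋:
  k=1: m=36, d=3, a=24
  k=2: m=36, d=1, a=72
d=1 and a=2a₀=72 at k=2, so the next step gives (m, d) = (36, 3) again — its k=1 value — and the period has length 2.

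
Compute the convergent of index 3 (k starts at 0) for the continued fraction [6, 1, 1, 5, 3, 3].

Using pₖ = aₖpₖ₋₁ + pₖ₋₂, qₖ = aₖqₖ₋₁ + qₖ₋₂ (with p₋₁=1, p₋₂=0, q₋₁=0, q₋₂=1):
  k=0: a=6, p=6, q=1
  k=1: a=1, p=7, q=1
  k=2: a=1, p=13, q=2
  k=3: a=5, p=72, q=11

72/11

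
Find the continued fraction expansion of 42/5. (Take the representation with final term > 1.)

[8; 2, 2]

42 = 8·5 + 2
5 = 2·2 + 1
2 = 2·1 + 0  (stop)
So 42/5 = [8; 2, 2].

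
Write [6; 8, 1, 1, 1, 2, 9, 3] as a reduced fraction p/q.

Using pₖ = aₖpₖ₋₁ + pₖ₋₂ and qₖ = aₖqₖ₋₁ + qₖ₋₂:
  k=0: a=6, p=6, q=1
  k=1: a=8, p=49, q=8
  k=2: a=1, p=55, q=9
  k=3: a=1, p=104, q=17
  k=4: a=1, p=159, q=26
  k=5: a=2, p=422, q=69
  k=6: a=9, p=3957, q=647
  k=7: a=3, p=12293, q=2010

12293/2010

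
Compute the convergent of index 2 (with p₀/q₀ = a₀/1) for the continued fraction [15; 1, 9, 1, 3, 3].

159/10

Using pₖ = aₖpₖ₋₁ + pₖ₋₂, qₖ = aₖqₖ₋₁ + qₖ₋₂ (with p₋₁=1, p₋₂=0, q₋₁=0, q₋₂=1):
  k=0: a=15, p=15, q=1
  k=1: a=1, p=16, q=1
  k=2: a=9, p=159, q=10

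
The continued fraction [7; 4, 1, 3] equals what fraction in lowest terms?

Using pₖ = aₖpₖ₋₁ + pₖ₋₂ and qₖ = aₖqₖ₋₁ + qₖ₋₂:
  k=0: a=7, p=7, q=1
  k=1: a=4, p=29, q=4
  k=2: a=1, p=36, q=5
  k=3: a=3, p=137, q=19

137/19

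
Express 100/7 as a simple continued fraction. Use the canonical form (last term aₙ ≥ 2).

100 = 14×7 + 2
7 = 3×2 + 1
2 = 2×1 + 0  (stop)
So 100/7 = [14; 3, 2].

[14; 3, 2]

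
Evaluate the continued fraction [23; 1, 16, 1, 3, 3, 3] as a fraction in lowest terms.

Fold from the inside: start with 3/1.
  3 + 1/3 = 10/3
  3 + 3/10 = 33/10
  1 + 10/33 = 43/33
  16 + 33/43 = 721/43
  1 + 43/721 = 764/721
  23 + 721/764 = 18293/764

18293/764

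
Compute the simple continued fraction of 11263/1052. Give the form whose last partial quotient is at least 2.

11263 = 10*1052 + 743
1052 = 1*743 + 309
743 = 2*309 + 125
309 = 2*125 + 59
125 = 2*59 + 7
59 = 8*7 + 3
7 = 2*3 + 1
3 = 3*1 + 0  (stop)
So 11263/1052 = [10; 1, 2, 2, 2, 8, 2, 3].

[10; 1, 2, 2, 2, 8, 2, 3]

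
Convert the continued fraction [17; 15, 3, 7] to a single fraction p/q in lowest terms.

5751/337

Fold from the inside: start with 7/1.
  3 + 1/7 = 22/7
  15 + 7/22 = 337/22
  17 + 22/337 = 5751/337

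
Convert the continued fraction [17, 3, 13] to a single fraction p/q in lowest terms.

Fold from the inside: start with 13/1.
  3 + 1/13 = 40/13
  17 + 13/40 = 693/40

693/40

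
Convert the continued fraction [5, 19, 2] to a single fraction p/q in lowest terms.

197/39

Using pₖ = aₖpₖ₋₁ + pₖ₋₂ and qₖ = aₖqₖ₋₁ + qₖ₋₂:
  k=0: a=5, p=5, q=1
  k=1: a=19, p=96, q=19
  k=2: a=2, p=197, q=39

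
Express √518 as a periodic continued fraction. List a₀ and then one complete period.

a₀ = ⌊√518⌋ = 22.
With m₀=0, d₀=1 and mₖ₊₁ = dₖaₖ − mₖ, dₖ₊₁ = (n − mₖ₊₁²)/dₖ, aₖ₊₁ = ⌊(a₀+mₖ₊₁)/dₖ₊₁⌋:
  k=1: m=22, d=34, a=1
  k=2: m=12, d=11, a=3
  k=3: m=21, d=7, a=6
  k=4: m=21, d=11, a=3
  k=5: m=12, d=34, a=1
  k=6: m=22, d=1, a=44
d=1 and a=2a₀=44 at k=6, so the next step gives (m, d) = (22, 34) again — its k=1 value — and the period has length 6.

[22; 1, 3, 6, 3, 1, 44]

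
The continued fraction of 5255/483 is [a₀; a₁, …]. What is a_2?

5255 = 10·483 + 425   →  a_0 = 10
483 = 1·425 + 58   →  a_1 = 1
425 = 7·58 + 19   →  a_2 = 7

7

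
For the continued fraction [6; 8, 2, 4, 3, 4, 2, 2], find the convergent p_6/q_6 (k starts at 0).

Using pₖ = aₖpₖ₋₁ + pₖ₋₂, qₖ = aₖqₖ₋₁ + qₖ₋₂ (with p₋₁=1, p₋₂=0, q₋₁=0, q₋₂=1):
  k=0: a=6, p=6, q=1
  k=1: a=8, p=49, q=8
  k=2: a=2, p=104, q=17
  k=3: a=4, p=465, q=76
  k=4: a=3, p=1499, q=245
  k=5: a=4, p=6461, q=1056
  k=6: a=2, p=14421, q=2357

14421/2357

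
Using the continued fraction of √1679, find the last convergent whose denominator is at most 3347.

136039/3320

√1679 = [40; 1, 39, 1, 80, …] (period length 4).
Convergents:
  p_0/q_0 = 40/1
  p_1/q_1 = 41/1
  p_2/q_2 = 1639/40
  p_3/q_3 = 1680/41
  p_4/q_4 = 136039/3320
  p_5/q_5 = 137719/3361
q_4 = 3320 ≤ 3347 < 3361 = q_5, so the answer is 136039/3320.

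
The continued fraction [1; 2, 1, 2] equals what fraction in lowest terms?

Using pₖ = aₖpₖ₋₁ + pₖ₋₂ and qₖ = aₖqₖ₋₁ + qₖ₋₂:
  k=0: a=1, p=1, q=1
  k=1: a=2, p=3, q=2
  k=2: a=1, p=4, q=3
  k=3: a=2, p=11, q=8

11/8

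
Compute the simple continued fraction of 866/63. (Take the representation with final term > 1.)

[13; 1, 2, 1, 15]

866 = 13·63 + 47
63 = 1·47 + 16
47 = 2·16 + 15
16 = 1·15 + 1
15 = 15·1 + 0  (stop)
So 866/63 = [13; 1, 2, 1, 15].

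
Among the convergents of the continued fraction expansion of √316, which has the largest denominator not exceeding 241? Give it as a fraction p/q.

2862/161

√316 = [17; 1, 3, 2, 8, 2, 3, 1, 34, …] (period length 8).
Convergents:
  p_0/q_0 = 17/1
  p_1/q_1 = 18/1
  p_2/q_2 = 71/4
  p_3/q_3 = 160/9
  p_4/q_4 = 1351/76
  p_5/q_5 = 2862/161
  p_6/q_6 = 9937/559
q_5 = 161 ≤ 241 < 559 = q_6, so the answer is 2862/161.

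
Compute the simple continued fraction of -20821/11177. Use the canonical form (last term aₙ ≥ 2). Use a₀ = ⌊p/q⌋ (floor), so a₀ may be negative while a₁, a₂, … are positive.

[-2; 7, 3, 2, 3, 2, 13, 2]

-20821 = -2*11177 + 1533
11177 = 7*1533 + 446
1533 = 3*446 + 195
446 = 2*195 + 56
195 = 3*56 + 27
56 = 2*27 + 2
27 = 13*2 + 1
2 = 2*1 + 0  (stop)
So -20821/11177 = [-2; 7, 3, 2, 3, 2, 13, 2].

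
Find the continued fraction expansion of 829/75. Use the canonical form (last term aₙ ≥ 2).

[11; 18, 1, 3]

829 = 11×75 + 4
75 = 18×4 + 3
4 = 1×3 + 1
3 = 3×1 + 0  (stop)
So 829/75 = [11; 18, 1, 3].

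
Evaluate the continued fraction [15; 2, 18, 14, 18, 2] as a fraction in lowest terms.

Using pₖ = aₖpₖ₋₁ + pₖ₋₂ and qₖ = aₖqₖ₋₁ + qₖ₋₂:
  k=0: a=15, p=15, q=1
  k=1: a=2, p=31, q=2
  k=2: a=18, p=573, q=37
  k=3: a=14, p=8053, q=520
  k=4: a=18, p=145527, q=9397
  k=5: a=2, p=299107, q=19314

299107/19314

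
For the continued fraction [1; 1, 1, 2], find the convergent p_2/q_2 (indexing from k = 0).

3/2

Using pₖ = aₖpₖ₋₁ + pₖ₋₂, qₖ = aₖqₖ₋₁ + qₖ₋₂ (with p₋₁=1, p₋₂=0, q₋₁=0, q₋₂=1):
  k=0: a=1, p=1, q=1
  k=1: a=1, p=2, q=1
  k=2: a=1, p=3, q=2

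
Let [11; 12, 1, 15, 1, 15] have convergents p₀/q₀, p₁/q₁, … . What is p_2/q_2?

144/13

Using pₖ = aₖpₖ₋₁ + pₖ₋₂, qₖ = aₖqₖ₋₁ + qₖ₋₂ (with p₋₁=1, p₋₂=0, q₋₁=0, q₋₂=1):
  k=0: a=11, p=11, q=1
  k=1: a=12, p=133, q=12
  k=2: a=1, p=144, q=13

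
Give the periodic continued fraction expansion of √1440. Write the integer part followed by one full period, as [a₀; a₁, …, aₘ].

a₀ = ⌊√1440⌋ = 37.
With m₀=0, d₀=1 and mₖ₊₁ = dₖaₖ − mₖ, dₖ₊₁ = (n − mₖ₊₁²)/dₖ, aₖ₊₁ = ⌊(a₀+mₖ₊₁)/dₖ₊₁⌋:
  k=1: m=37, d=71, a=1
  k=2: m=34, d=4, a=17
  k=3: m=34, d=71, a=1
  k=4: m=37, d=1, a=74
d=1 and a=2a₀=74 at k=4, so the next step gives (m, d) = (37, 71) again — its k=1 value — and the period has length 4.

[37; 1, 17, 1, 74]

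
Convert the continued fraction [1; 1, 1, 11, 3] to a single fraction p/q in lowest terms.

Using pₖ = aₖpₖ₋₁ + pₖ₋₂ and qₖ = aₖqₖ₋₁ + qₖ₋₂:
  k=0: a=1, p=1, q=1
  k=1: a=1, p=2, q=1
  k=2: a=1, p=3, q=2
  k=3: a=11, p=35, q=23
  k=4: a=3, p=108, q=71

108/71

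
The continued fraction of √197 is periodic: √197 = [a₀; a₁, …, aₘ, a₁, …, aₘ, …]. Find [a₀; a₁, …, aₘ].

[14; 28]

a₀ = ⌊√197⌋ = 14.
With m₀=0, d₀=1 and mₖ₊₁ = dₖaₖ − mₖ, dₖ₊₁ = (n − mₖ₊₁²)/dₖ, aₖ₊₁ = ⌊(a₀+mₖ₊₁)/dₖ₊₁⌋:
  k=1: m=14, d=1, a=28
d=1 and a=2a₀=28 at k=1, so the next step gives (m, d) = (14, 1) again — its k=1 value — and the period has length 1.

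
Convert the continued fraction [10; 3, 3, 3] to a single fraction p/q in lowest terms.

340/33

Using pₖ = aₖpₖ₋₁ + pₖ₋₂ and qₖ = aₖqₖ₋₁ + qₖ₋₂:
  k=0: a=10, p=10, q=1
  k=1: a=3, p=31, q=3
  k=2: a=3, p=103, q=10
  k=3: a=3, p=340, q=33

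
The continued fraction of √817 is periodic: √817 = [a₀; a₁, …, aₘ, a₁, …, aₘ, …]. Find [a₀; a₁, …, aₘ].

a₀ = ⌊√817⌋ = 28.
With m₀=0, d₀=1 and mₖ₊₁ = dₖaₖ − mₖ, dₖ₊₁ = (n − mₖ₊₁²)/dₖ, aₖ₊₁ = ⌊(a₀+mₖ₊₁)/dₖ₊₁⌋:
  k=1: m=28, d=33, a=1
  k=2: m=5, d=24, a=1
  k=3: m=19, d=19, a=2
  k=4: m=19, d=24, a=1
  k=5: m=5, d=33, a=1
  k=6: m=28, d=1, a=56
d=1 and a=2a₀=56 at k=6, so the next step gives (m, d) = (28, 33) again — its k=1 value — and the period has length 6.

[28; 1, 1, 2, 1, 1, 56]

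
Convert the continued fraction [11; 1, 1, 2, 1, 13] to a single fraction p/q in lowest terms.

1111/96

Fold from the inside: start with 13/1.
  1 + 1/13 = 14/13
  2 + 13/14 = 41/14
  1 + 14/41 = 55/41
  1 + 41/55 = 96/55
  11 + 55/96 = 1111/96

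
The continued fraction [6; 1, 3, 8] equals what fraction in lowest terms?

223/33

Fold from the inside: start with 8/1.
  3 + 1/8 = 25/8
  1 + 8/25 = 33/25
  6 + 25/33 = 223/33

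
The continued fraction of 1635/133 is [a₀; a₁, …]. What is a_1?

1635 = 12·133 + 39   →  a_0 = 12
133 = 3·39 + 16   →  a_1 = 3

3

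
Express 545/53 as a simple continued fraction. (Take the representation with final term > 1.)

[10; 3, 1, 1, 7]

545 = 10·53 + 15
53 = 3·15 + 8
15 = 1·8 + 7
8 = 1·7 + 1
7 = 7·1 + 0  (stop)
So 545/53 = [10; 3, 1, 1, 7].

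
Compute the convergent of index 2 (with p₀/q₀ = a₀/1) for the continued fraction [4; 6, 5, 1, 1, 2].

Using pₖ = aₖpₖ₋₁ + pₖ₋₂, qₖ = aₖqₖ₋₁ + qₖ₋₂ (with p₋₁=1, p₋₂=0, q₋₁=0, q₋₂=1):
  k=0: a=4, p=4, q=1
  k=1: a=6, p=25, q=6
  k=2: a=5, p=129, q=31

129/31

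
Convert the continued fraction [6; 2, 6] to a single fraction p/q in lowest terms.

Using pₖ = aₖpₖ₋₁ + pₖ₋₂ and qₖ = aₖqₖ₋₁ + qₖ₋₂:
  k=0: a=6, p=6, q=1
  k=1: a=2, p=13, q=2
  k=2: a=6, p=84, q=13

84/13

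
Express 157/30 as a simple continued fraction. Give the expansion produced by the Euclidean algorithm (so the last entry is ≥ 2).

[5; 4, 3, 2]

157 = 5*30 + 7
30 = 4*7 + 2
7 = 3*2 + 1
2 = 2*1 + 0  (stop)
So 157/30 = [5; 4, 3, 2].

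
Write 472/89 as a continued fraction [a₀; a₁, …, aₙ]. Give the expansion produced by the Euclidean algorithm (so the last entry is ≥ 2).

472 = 5·89 + 27
89 = 3·27 + 8
27 = 3·8 + 3
8 = 2·3 + 2
3 = 1·2 + 1
2 = 2·1 + 0  (stop)
So 472/89 = [5; 3, 3, 2, 1, 2].

[5; 3, 3, 2, 1, 2]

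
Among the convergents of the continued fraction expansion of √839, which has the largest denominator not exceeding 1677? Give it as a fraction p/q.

√839 = [28; 1, 27, 1, 56, …] (period length 4).
Convergents:
  p_0/q_0 = 28/1
  p_1/q_1 = 29/1
  p_2/q_2 = 811/28
  p_3/q_3 = 840/29
  p_4/q_4 = 47851/1652
  p_5/q_5 = 48691/1681
q_4 = 1652 ≤ 1677 < 1681 = q_5, so the answer is 47851/1652.

47851/1652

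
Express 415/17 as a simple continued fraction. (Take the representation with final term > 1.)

415 = 24·17 + 7
17 = 2·7 + 3
7 = 2·3 + 1
3 = 3·1 + 0  (stop)
So 415/17 = [24; 2, 2, 3].

[24; 2, 2, 3]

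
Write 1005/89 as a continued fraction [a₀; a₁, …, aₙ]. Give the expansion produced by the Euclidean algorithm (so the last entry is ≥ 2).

[11; 3, 2, 2, 1, 3]

1005 = 11*89 + 26
89 = 3*26 + 11
26 = 2*11 + 4
11 = 2*4 + 3
4 = 1*3 + 1
3 = 3*1 + 0  (stop)
So 1005/89 = [11; 3, 2, 2, 1, 3].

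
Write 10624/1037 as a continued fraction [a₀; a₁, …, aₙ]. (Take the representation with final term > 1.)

[10; 4, 12, 10, 2]

10624 = 10×1037 + 254
1037 = 4×254 + 21
254 = 12×21 + 2
21 = 10×2 + 1
2 = 2×1 + 0  (stop)
So 10624/1037 = [10; 4, 12, 10, 2].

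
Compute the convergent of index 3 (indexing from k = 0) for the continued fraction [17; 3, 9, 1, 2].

Using pₖ = aₖpₖ₋₁ + pₖ₋₂, qₖ = aₖqₖ₋₁ + qₖ₋₂ (with p₋₁=1, p₋₂=0, q₋₁=0, q₋₂=1):
  k=0: a=17, p=17, q=1
  k=1: a=3, p=52, q=3
  k=2: a=9, p=485, q=28
  k=3: a=1, p=537, q=31

537/31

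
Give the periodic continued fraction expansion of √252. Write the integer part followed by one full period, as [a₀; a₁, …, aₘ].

a₀ = ⌊√252⌋ = 15.
With m₀=0, d₀=1 and mₖ₊₁ = dₖaₖ − mₖ, dₖ₊₁ = (n − mₖ₊₁²)/dₖ, aₖ₊₁ = ⌊(a₀+mₖ₊₁)/dₖ₊₁⌋:
  k=1: m=15, d=27, a=1
  k=2: m=12, d=4, a=6
  k=3: m=12, d=27, a=1
  k=4: m=15, d=1, a=30
d=1 and a=2a₀=30 at k=4, so the next step gives (m, d) = (15, 27) again — its k=1 value — and the period has length 4.

[15; 1, 6, 1, 30]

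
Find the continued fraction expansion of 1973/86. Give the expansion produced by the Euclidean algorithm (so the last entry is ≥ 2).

1973 = 22×86 + 81
86 = 1×81 + 5
81 = 16×5 + 1
5 = 5×1 + 0  (stop)
So 1973/86 = [22; 1, 16, 5].

[22; 1, 16, 5]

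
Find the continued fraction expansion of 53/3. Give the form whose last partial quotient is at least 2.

[17; 1, 2]

53 = 17×3 + 2
3 = 1×2 + 1
2 = 2×1 + 0  (stop)
So 53/3 = [17; 1, 2].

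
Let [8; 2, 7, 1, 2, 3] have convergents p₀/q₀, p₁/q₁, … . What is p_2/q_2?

127/15

Using pₖ = aₖpₖ₋₁ + pₖ₋₂, qₖ = aₖqₖ₋₁ + qₖ₋₂ (with p₋₁=1, p₋₂=0, q₋₁=0, q₋₂=1):
  k=0: a=8, p=8, q=1
  k=1: a=2, p=17, q=2
  k=2: a=7, p=127, q=15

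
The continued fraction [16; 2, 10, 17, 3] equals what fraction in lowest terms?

Fold from the inside: start with 3/1.
  17 + 1/3 = 52/3
  10 + 3/52 = 523/52
  2 + 52/523 = 1098/523
  16 + 523/1098 = 18091/1098

18091/1098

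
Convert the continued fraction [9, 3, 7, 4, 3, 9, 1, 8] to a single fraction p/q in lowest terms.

252293/27074

Fold from the inside: start with 8/1.
  1 + 1/8 = 9/8
  9 + 8/9 = 89/9
  3 + 9/89 = 276/89
  4 + 89/276 = 1193/276
  7 + 276/1193 = 8627/1193
  3 + 1193/8627 = 27074/8627
  9 + 8627/27074 = 252293/27074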